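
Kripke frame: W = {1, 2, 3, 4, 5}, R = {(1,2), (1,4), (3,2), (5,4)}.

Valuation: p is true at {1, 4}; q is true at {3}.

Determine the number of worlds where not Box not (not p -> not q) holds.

1: Box not (not p -> not q) is F. ✓
2: Box not (not p -> not q) is T. ✗
3: Box not (not p -> not q) is F. ✓
4: Box not (not p -> not q) is T. ✗
5: Box not (not p -> not q) is F. ✓
Satisfying worlds: {1, 3, 5}.

3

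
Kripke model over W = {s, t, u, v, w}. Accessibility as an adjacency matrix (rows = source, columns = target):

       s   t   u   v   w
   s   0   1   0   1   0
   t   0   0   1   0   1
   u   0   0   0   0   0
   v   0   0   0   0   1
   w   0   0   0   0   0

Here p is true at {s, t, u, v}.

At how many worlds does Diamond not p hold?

2

s: successors {t, v}; not p there: t:F, v:F. ✗
t: successors {u, w}; not p there: u:F, w:T. ✓
u: no successors, so Diamond not p fails. ✗
v: successors {w}; not p there: w:T. ✓
w: no successors, so Diamond not p fails. ✗
Satisfying worlds: {t, v}.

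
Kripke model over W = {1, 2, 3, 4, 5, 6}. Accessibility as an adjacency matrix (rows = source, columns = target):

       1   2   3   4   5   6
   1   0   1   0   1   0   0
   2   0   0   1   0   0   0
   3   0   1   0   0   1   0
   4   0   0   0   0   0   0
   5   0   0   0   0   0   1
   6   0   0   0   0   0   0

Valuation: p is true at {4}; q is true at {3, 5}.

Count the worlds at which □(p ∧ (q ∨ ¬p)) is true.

1: successors {2, 4}; p ∧ (q ∨ ¬p) there: 2:F, 4:F. ✗
2: successors {3}; p ∧ (q ∨ ¬p) there: 3:F. ✗
3: successors {2, 5}; p ∧ (q ∨ ¬p) there: 2:F, 5:F. ✗
4: no successors, so □(p ∧ (q ∨ ¬p)) holds vacuously. ✓
5: successors {6}; p ∧ (q ∨ ¬p) there: 6:F. ✗
6: no successors, so □(p ∧ (q ∨ ¬p)) holds vacuously. ✓
Satisfying worlds: {4, 6}.

2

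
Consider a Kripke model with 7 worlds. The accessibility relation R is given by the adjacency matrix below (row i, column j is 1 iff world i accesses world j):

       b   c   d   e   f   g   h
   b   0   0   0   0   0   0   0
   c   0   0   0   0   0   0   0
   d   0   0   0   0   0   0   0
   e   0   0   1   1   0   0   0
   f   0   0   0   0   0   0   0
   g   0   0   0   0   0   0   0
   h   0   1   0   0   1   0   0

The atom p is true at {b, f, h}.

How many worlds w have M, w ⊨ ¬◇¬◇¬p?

b: ◇¬◇¬p is F. ✓
c: ◇¬◇¬p is F. ✓
d: ◇¬◇¬p is F. ✓
e: ◇¬◇¬p is T. ✗
f: ◇¬◇¬p is F. ✓
g: ◇¬◇¬p is F. ✓
h: ◇¬◇¬p is T. ✗
Satisfying worlds: {b, c, d, f, g}.

5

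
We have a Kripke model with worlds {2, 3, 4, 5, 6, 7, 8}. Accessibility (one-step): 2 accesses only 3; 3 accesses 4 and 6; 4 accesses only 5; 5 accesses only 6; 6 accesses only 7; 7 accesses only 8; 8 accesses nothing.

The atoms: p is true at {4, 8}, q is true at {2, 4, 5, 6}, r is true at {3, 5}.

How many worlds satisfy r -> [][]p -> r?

7

2: r is F, [][]p -> r is T. ✓
3: r is T, [][]p -> r is T. ✓
4: r is F, [][]p -> r is T. ✓
5: r is T, [][]p -> r is T. ✓
6: r is F, [][]p -> r is F. ✓
7: r is F, [][]p -> r is F. ✓
8: r is F, [][]p -> r is F. ✓
Satisfying worlds: {2, 3, 4, 5, 6, 7, 8}.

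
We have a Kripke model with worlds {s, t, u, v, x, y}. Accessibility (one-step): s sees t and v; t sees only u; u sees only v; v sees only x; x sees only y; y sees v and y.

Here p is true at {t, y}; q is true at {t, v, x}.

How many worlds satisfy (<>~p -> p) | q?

4

s: <>~p -> p is F, q is F. ✗
t: <>~p -> p is T, q is T. ✓
u: <>~p -> p is F, q is F. ✗
v: <>~p -> p is F, q is T. ✓
x: <>~p -> p is T, q is T. ✓
y: <>~p -> p is T, q is F. ✓
Satisfying worlds: {t, v, x, y}.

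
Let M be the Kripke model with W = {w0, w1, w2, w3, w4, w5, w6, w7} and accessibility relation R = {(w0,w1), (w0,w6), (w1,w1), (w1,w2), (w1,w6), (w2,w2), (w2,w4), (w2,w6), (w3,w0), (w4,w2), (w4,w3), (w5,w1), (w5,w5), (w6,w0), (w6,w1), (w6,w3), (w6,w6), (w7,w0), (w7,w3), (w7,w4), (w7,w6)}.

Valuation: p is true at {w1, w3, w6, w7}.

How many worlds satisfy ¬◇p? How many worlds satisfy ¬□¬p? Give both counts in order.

1 and 7

For ¬◇p:
w0: ◇p is T. ✗
w1: ◇p is T. ✗
w2: ◇p is T. ✗
w3: ◇p is F. ✓
w4: ◇p is T. ✗
w5: ◇p is T. ✗
w6: ◇p is T. ✗
w7: ◇p is T. ✗
— 1 world.
For ¬□¬p:
w0: □¬p is F. ✓
w1: □¬p is F. ✓
w2: □¬p is F. ✓
w3: □¬p is T. ✗
w4: □¬p is F. ✓
w5: □¬p is F. ✓
w6: □¬p is F. ✓
w7: □¬p is F. ✓
— 7 worlds.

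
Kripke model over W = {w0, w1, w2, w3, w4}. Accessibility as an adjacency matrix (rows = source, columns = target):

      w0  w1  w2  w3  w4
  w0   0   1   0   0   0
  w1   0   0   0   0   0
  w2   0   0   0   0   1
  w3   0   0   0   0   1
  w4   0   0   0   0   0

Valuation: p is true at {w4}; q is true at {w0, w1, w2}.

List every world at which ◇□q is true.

w0: successors {w1}; □q there: w1:T. ✓
w1: no successors, so ◇□q fails. ✗
w2: successors {w4}; □q there: w4:T. ✓
w3: successors {w4}; □q there: w4:T. ✓
w4: no successors, so ◇□q fails. ✗

{w0, w2, w3}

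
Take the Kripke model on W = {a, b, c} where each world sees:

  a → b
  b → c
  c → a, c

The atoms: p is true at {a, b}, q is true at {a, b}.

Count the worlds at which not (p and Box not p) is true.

a: p and Box not p is F. ✓
b: p and Box not p is T. ✗
c: p and Box not p is F. ✓
Satisfying worlds: {a, c}.

2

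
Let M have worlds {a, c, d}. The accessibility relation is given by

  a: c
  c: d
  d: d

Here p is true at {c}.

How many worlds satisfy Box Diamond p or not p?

a: Box Diamond p is F, not p is T. ✓
c: Box Diamond p is F, not p is F. ✗
d: Box Diamond p is F, not p is T. ✓
Satisfying worlds: {a, d}.

2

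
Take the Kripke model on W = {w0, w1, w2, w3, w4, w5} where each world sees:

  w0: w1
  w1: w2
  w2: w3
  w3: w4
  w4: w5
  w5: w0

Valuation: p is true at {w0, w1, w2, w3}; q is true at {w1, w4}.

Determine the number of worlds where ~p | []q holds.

4

w0: ~p is F, []q is T. ✓
w1: ~p is F, []q is F. ✗
w2: ~p is F, []q is F. ✗
w3: ~p is F, []q is T. ✓
w4: ~p is T, []q is F. ✓
w5: ~p is T, []q is F. ✓
Satisfying worlds: {w0, w3, w4, w5}.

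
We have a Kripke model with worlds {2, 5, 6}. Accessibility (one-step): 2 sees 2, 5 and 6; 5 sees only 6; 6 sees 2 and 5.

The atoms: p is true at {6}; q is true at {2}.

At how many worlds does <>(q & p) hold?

0

2: successors {2, 5, 6}; q & p there: 2:F, 5:F, 6:F. ✗
5: successors {6}; q & p there: 6:F. ✗
6: successors {2, 5}; q & p there: 2:F, 5:F. ✗
Satisfying worlds: ∅.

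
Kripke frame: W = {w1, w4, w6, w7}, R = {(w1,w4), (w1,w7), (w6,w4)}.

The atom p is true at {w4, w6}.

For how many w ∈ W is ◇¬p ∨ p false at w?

1

w1: ◇¬p is T, p is F. ✓
w4: ◇¬p is F, p is T. ✓
w6: ◇¬p is F, p is T. ✓
w7: ◇¬p is F, p is F. ✗
Satisfying worlds: {w1, w4, w6}.
So ◇¬p ∨ p fails at the other 1 world.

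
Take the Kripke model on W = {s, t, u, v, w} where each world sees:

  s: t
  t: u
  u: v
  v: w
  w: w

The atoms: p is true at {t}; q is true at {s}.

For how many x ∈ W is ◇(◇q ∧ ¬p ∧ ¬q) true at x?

0

s: successors {t}; ◇q ∧ ¬p ∧ ¬q there: t:F. ✗
t: successors {u}; ◇q ∧ ¬p ∧ ¬q there: u:F. ✗
u: successors {v}; ◇q ∧ ¬p ∧ ¬q there: v:F. ✗
v: successors {w}; ◇q ∧ ¬p ∧ ¬q there: w:F. ✗
w: successors {w}; ◇q ∧ ¬p ∧ ¬q there: w:F. ✗
Satisfying worlds: ∅.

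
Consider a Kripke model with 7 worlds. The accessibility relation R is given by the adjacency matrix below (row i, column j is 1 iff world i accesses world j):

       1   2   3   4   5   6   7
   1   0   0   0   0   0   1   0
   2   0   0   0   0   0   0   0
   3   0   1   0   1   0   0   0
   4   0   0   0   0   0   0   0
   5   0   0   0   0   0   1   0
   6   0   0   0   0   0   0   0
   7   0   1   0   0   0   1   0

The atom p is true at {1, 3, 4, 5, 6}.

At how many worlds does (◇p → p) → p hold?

6

1: ◇p → p is T, p is T. ✓
2: ◇p → p is T, p is F. ✗
3: ◇p → p is T, p is T. ✓
4: ◇p → p is T, p is T. ✓
5: ◇p → p is T, p is T. ✓
6: ◇p → p is T, p is T. ✓
7: ◇p → p is F, p is F. ✓
Satisfying worlds: {1, 3, 4, 5, 6, 7}.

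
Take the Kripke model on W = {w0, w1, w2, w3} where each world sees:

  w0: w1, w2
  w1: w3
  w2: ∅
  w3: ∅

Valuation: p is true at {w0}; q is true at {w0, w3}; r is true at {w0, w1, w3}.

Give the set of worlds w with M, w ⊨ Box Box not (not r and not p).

{w0, w1, w2, w3}

w0: successors {w1, w2}; Box not (not r and not p) there: w1:T, w2:T. ✓
w1: successors {w3}; Box not (not r and not p) there: w3:T. ✓
w2: no successors, so Box Box not (not r and not p) holds vacuously. ✓
w3: no successors, so Box Box not (not r and not p) holds vacuously. ✓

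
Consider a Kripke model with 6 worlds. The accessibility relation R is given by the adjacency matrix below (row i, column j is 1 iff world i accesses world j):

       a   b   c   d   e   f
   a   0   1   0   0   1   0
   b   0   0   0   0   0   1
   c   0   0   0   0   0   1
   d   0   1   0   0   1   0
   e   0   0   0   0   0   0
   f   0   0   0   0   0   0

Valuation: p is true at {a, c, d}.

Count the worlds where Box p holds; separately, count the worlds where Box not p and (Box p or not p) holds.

For Box p:
a: successors {b, e}; p there: b:F, e:F. ✗
b: successors {f}; p there: f:F. ✗
c: successors {f}; p there: f:F. ✗
d: successors {b, e}; p there: b:F, e:F. ✗
e: no successors, so Box p holds vacuously. ✓
f: no successors, so Box p holds vacuously. ✓
— 2 worlds.
For Box not p and (Box p or not p):
a: Box not p is T, Box p or not p is F. ✗
b: Box not p is T, Box p or not p is T. ✓
c: Box not p is T, Box p or not p is F. ✗
d: Box not p is T, Box p or not p is F. ✗
e: Box not p is T, Box p or not p is T. ✓
f: Box not p is T, Box p or not p is T. ✓
— 3 worlds.

2 and 3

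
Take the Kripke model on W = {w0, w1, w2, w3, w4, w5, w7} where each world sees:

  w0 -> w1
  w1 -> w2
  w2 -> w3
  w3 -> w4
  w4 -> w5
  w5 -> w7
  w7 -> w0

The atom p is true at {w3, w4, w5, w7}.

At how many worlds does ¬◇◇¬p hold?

w0: ◇◇¬p is T. ✗
w1: ◇◇¬p is F. ✓
w2: ◇◇¬p is F. ✓
w3: ◇◇¬p is F. ✓
w4: ◇◇¬p is F. ✓
w5: ◇◇¬p is T. ✗
w7: ◇◇¬p is T. ✗
Satisfying worlds: {w1, w2, w3, w4}.

4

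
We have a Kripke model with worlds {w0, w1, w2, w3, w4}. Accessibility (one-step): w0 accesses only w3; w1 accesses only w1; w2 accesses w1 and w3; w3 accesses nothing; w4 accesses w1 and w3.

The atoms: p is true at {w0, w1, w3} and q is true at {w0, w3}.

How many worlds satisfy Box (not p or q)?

2

w0: successors {w3}; not p or q there: w3:T. ✓
w1: successors {w1}; not p or q there: w1:F. ✗
w2: successors {w1, w3}; not p or q there: w1:F, w3:T. ✗
w3: no successors, so Box (not p or q) holds vacuously. ✓
w4: successors {w1, w3}; not p or q there: w1:F, w3:T. ✗
Satisfying worlds: {w0, w3}.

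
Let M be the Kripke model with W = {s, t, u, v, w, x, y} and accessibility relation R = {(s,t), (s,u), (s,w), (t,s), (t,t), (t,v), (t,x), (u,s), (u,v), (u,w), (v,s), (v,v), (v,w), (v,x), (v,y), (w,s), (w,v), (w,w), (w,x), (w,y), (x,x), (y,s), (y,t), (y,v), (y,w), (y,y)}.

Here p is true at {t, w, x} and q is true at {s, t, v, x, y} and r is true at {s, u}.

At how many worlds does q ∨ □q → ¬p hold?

s: q ∨ □q is T, ¬p is T. ✓
t: q ∨ □q is T, ¬p is F. ✗
u: q ∨ □q is F, ¬p is T. ✓
v: q ∨ □q is T, ¬p is T. ✓
w: q ∨ □q is F, ¬p is F. ✓
x: q ∨ □q is T, ¬p is F. ✗
y: q ∨ □q is T, ¬p is T. ✓
Satisfying worlds: {s, u, v, w, y}.

5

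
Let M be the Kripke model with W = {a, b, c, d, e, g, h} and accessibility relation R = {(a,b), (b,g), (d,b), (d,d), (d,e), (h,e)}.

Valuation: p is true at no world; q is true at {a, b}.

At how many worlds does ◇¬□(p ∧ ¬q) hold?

2

a: successors {b}; ¬□(p ∧ ¬q) there: b:T. ✓
b: successors {g}; ¬□(p ∧ ¬q) there: g:F. ✗
c: no successors, so ◇¬□(p ∧ ¬q) fails. ✗
d: successors {b, d, e}; ¬□(p ∧ ¬q) there: b:T, d:T, e:F. ✓
e: no successors, so ◇¬□(p ∧ ¬q) fails. ✗
g: no successors, so ◇¬□(p ∧ ¬q) fails. ✗
h: successors {e}; ¬□(p ∧ ¬q) there: e:F. ✗
Satisfying worlds: {a, d}.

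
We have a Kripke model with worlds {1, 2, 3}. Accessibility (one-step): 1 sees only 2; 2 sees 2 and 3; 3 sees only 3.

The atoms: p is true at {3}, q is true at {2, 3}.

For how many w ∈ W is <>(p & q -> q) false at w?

1: successors {2}; p & q -> q there: 2:T. ✓
2: successors {2, 3}; p & q -> q there: 2:T, 3:T. ✓
3: successors {3}; p & q -> q there: 3:T. ✓
Satisfying worlds: {1, 2, 3}.
So <>(p & q -> q) fails at the other 0 worlds.

0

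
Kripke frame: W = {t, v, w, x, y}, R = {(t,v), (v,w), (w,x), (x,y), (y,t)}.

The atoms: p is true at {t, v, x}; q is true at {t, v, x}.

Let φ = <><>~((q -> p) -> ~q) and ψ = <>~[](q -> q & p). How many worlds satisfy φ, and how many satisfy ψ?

For <><>~((q -> p) -> ~q):
t: successors {v}; <>~((q -> p) -> ~q) there: v:F. ✗
v: successors {w}; <>~((q -> p) -> ~q) there: w:T. ✓
w: successors {x}; <>~((q -> p) -> ~q) there: x:F. ✗
x: successors {y}; <>~((q -> p) -> ~q) there: y:T. ✓
y: successors {t}; <>~((q -> p) -> ~q) there: t:T. ✓
— 3 worlds.
For <>~[](q -> q & p):
t: successors {v}; ~[](q -> q & p) there: v:F. ✗
v: successors {w}; ~[](q -> q & p) there: w:F. ✗
w: successors {x}; ~[](q -> q & p) there: x:F. ✗
x: successors {y}; ~[](q -> q & p) there: y:F. ✗
y: successors {t}; ~[](q -> q & p) there: t:F. ✗
— 0 worlds.

3 and 0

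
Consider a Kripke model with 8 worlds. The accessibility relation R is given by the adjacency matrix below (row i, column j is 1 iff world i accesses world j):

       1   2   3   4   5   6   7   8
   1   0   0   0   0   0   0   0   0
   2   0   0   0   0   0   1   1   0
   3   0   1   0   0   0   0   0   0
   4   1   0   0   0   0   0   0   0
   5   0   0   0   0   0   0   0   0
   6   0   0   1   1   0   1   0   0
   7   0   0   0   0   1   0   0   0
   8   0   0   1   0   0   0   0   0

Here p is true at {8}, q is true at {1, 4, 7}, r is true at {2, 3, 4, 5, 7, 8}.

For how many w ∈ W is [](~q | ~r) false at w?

1: no successors, so [](~q | ~r) holds vacuously. ✓
2: successors {6, 7}; ~q | ~r there: 6:T, 7:F. ✗
3: successors {2}; ~q | ~r there: 2:T. ✓
4: successors {1}; ~q | ~r there: 1:T. ✓
5: no successors, so [](~q | ~r) holds vacuously. ✓
6: successors {3, 4, 6}; ~q | ~r there: 3:T, 4:F, 6:T. ✗
7: successors {5}; ~q | ~r there: 5:T. ✓
8: successors {3}; ~q | ~r there: 3:T. ✓
Satisfying worlds: {1, 3, 4, 5, 7, 8}.
So [](~q | ~r) fails at the other 2 worlds.

2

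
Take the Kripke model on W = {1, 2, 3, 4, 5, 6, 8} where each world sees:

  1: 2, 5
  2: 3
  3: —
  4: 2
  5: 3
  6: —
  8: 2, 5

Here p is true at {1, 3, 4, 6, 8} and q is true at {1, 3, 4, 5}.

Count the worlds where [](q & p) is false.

1: successors {2, 5}; q & p there: 2:F, 5:F. ✗
2: successors {3}; q & p there: 3:T. ✓
3: no successors, so [](q & p) holds vacuously. ✓
4: successors {2}; q & p there: 2:F. ✗
5: successors {3}; q & p there: 3:T. ✓
6: no successors, so [](q & p) holds vacuously. ✓
8: successors {2, 5}; q & p there: 2:F, 5:F. ✗
Satisfying worlds: {2, 3, 5, 6}.
So [](q & p) fails at the other 3 worlds.

3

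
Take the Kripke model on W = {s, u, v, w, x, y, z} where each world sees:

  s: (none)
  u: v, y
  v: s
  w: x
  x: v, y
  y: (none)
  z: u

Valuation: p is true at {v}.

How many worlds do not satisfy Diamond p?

s: no successors, so Diamond p fails. ✗
u: successors {v, y}; p there: v:T, y:F. ✓
v: successors {s}; p there: s:F. ✗
w: successors {x}; p there: x:F. ✗
x: successors {v, y}; p there: v:T, y:F. ✓
y: no successors, so Diamond p fails. ✗
z: successors {u}; p there: u:F. ✗
Satisfying worlds: {u, x}.
So Diamond p fails at the other 5 worlds.

5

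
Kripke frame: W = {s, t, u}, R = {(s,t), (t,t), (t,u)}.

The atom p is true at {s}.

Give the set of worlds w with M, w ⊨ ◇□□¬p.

{s, t}

s: successors {t}; □□¬p there: t:T. ✓
t: successors {t, u}; □□¬p there: t:T, u:T. ✓
u: no successors, so ◇□□¬p fails. ✗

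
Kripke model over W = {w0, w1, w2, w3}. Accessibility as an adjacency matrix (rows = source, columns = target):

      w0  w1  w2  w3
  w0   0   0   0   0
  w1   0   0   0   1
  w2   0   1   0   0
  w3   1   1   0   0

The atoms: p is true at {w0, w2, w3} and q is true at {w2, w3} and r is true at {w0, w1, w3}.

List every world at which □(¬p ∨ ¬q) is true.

w0: no successors, so □(¬p ∨ ¬q) holds vacuously. ✓
w1: successors {w3}; ¬p ∨ ¬q there: w3:F. ✗
w2: successors {w1}; ¬p ∨ ¬q there: w1:T. ✓
w3: successors {w0, w1}; ¬p ∨ ¬q there: w0:T, w1:T. ✓

{w0, w2, w3}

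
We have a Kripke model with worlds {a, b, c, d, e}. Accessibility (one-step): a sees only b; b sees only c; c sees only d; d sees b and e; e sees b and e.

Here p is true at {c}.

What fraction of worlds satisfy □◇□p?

1/5

a: successors {b}; ◇□p there: b:F. ✗
b: successors {c}; ◇□p there: c:F. ✗
c: successors {d}; ◇□p there: d:T. ✓
d: successors {b, e}; ◇□p there: b:F, e:T. ✗
e: successors {b, e}; ◇□p there: b:F, e:T. ✗
That's 1 of 5 worlds, so 1/5.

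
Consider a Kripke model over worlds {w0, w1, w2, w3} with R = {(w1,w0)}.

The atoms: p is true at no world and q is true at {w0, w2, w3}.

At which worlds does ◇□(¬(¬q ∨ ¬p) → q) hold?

{w1}

w0: no successors, so ◇□(¬(¬q ∨ ¬p) → q) fails. ✗
w1: successors {w0}; □(¬(¬q ∨ ¬p) → q) there: w0:T. ✓
w2: no successors, so ◇□(¬(¬q ∨ ¬p) → q) fails. ✗
w3: no successors, so ◇□(¬(¬q ∨ ¬p) → q) fails. ✗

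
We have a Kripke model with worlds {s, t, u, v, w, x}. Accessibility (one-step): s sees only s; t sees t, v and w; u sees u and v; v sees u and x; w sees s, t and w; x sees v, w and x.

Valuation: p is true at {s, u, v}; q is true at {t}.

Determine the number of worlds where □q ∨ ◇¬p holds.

s: □q is F, ◇¬p is F. ✗
t: □q is F, ◇¬p is T. ✓
u: □q is F, ◇¬p is F. ✗
v: □q is F, ◇¬p is T. ✓
w: □q is F, ◇¬p is T. ✓
x: □q is F, ◇¬p is T. ✓
Satisfying worlds: {t, v, w, x}.

4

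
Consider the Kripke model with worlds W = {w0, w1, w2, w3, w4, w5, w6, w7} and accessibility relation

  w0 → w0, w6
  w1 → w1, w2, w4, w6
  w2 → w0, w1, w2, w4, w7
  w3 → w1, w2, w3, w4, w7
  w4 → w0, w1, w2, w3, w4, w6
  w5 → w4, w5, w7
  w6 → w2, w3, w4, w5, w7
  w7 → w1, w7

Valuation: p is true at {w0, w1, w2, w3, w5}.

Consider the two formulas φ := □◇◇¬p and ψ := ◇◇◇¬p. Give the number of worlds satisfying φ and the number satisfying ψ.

8 and 8

For □◇◇¬p:
w0: successors {w0, w6}; ◇◇¬p there: w0:T, w6:T. ✓
w1: successors {w1, w2, w4, w6}; ◇◇¬p there: w1:T, w2:T, w4:T, w6:T. ✓
w2: successors {w0, w1, w2, w4, w7}; ◇◇¬p there: w0:T, w1:T, w2:T, w4:T, w7:T. ✓
w3: successors {w1, w2, w3, w4, w7}; ◇◇¬p there: w1:T, w2:T, w3:T, w4:T, w7:T. ✓
w4: successors {w0, w1, w2, w3, w4, w6}; ◇◇¬p there: w0:T, w1:T, w2:T, w3:T, w4:T, w6:T. ✓
w5: successors {w4, w5, w7}; ◇◇¬p there: w4:T, w5:T, w7:T. ✓
w6: successors {w2, w3, w4, w5, w7}; ◇◇¬p there: w2:T, w3:T, w4:T, w5:T, w7:T. ✓
w7: successors {w1, w7}; ◇◇¬p there: w1:T, w7:T. ✓
— 8 worlds.
For ◇◇◇¬p:
w0: successors {w0, w6}; ◇◇¬p there: w0:T, w6:T. ✓
w1: successors {w1, w2, w4, w6}; ◇◇¬p there: w1:T, w2:T, w4:T, w6:T. ✓
w2: successors {w0, w1, w2, w4, w7}; ◇◇¬p there: w0:T, w1:T, w2:T, w4:T, w7:T. ✓
w3: successors {w1, w2, w3, w4, w7}; ◇◇¬p there: w1:T, w2:T, w3:T, w4:T, w7:T. ✓
w4: successors {w0, w1, w2, w3, w4, w6}; ◇◇¬p there: w0:T, w1:T, w2:T, w3:T, w4:T, w6:T. ✓
w5: successors {w4, w5, w7}; ◇◇¬p there: w4:T, w5:T, w7:T. ✓
w6: successors {w2, w3, w4, w5, w7}; ◇◇¬p there: w2:T, w3:T, w4:T, w5:T, w7:T. ✓
w7: successors {w1, w7}; ◇◇¬p there: w1:T, w7:T. ✓
— 8 worlds.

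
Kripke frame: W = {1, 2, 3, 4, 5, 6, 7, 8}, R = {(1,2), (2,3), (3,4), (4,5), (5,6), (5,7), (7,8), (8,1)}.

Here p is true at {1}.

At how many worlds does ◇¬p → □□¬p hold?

7

1: ◇¬p is T, □□¬p is T. ✓
2: ◇¬p is T, □□¬p is T. ✓
3: ◇¬p is T, □□¬p is T. ✓
4: ◇¬p is T, □□¬p is T. ✓
5: ◇¬p is T, □□¬p is T. ✓
6: ◇¬p is F, □□¬p is T. ✓
7: ◇¬p is T, □□¬p is F. ✗
8: ◇¬p is F, □□¬p is T. ✓
Satisfying worlds: {1, 2, 3, 4, 5, 6, 8}.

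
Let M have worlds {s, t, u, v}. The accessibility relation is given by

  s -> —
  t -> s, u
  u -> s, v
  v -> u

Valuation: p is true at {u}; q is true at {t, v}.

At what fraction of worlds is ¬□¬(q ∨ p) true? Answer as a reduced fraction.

s: □¬(q ∨ p) is T. ✗
t: □¬(q ∨ p) is F. ✓
u: □¬(q ∨ p) is F. ✓
v: □¬(q ∨ p) is F. ✓
That's 3 of 4 worlds, so 3/4.

3/4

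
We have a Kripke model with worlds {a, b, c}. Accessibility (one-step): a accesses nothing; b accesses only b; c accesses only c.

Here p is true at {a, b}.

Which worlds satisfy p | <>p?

a: p is T, <>p is F. ✓
b: p is T, <>p is T. ✓
c: p is F, <>p is F. ✗

{a, b}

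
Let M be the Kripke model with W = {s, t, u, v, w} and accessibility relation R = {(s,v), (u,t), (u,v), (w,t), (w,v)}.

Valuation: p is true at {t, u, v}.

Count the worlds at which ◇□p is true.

s: successors {v}; □p there: v:T. ✓
t: no successors, so ◇□p fails. ✗
u: successors {t, v}; □p there: t:T, v:T. ✓
v: no successors, so ◇□p fails. ✗
w: successors {t, v}; □p there: t:T, v:T. ✓
Satisfying worlds: {s, u, w}.

3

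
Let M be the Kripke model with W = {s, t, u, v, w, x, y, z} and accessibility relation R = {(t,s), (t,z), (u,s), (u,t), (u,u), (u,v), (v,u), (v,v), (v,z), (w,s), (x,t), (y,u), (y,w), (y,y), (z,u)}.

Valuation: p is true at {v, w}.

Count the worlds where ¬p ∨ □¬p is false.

1

s: ¬p is T, □¬p is T. ✓
t: ¬p is T, □¬p is T. ✓
u: ¬p is T, □¬p is F. ✓
v: ¬p is F, □¬p is F. ✗
w: ¬p is F, □¬p is T. ✓
x: ¬p is T, □¬p is T. ✓
y: ¬p is T, □¬p is F. ✓
z: ¬p is T, □¬p is T. ✓
Satisfying worlds: {s, t, u, w, x, y, z}.
So ¬p ∨ □¬p fails at the other 1 world.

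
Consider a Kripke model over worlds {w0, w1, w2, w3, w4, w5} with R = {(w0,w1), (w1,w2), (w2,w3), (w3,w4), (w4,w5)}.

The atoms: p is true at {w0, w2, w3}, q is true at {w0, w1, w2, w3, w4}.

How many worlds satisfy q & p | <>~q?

w0: q & p is T, <>~q is F. ✓
w1: q & p is F, <>~q is F. ✗
w2: q & p is T, <>~q is F. ✓
w3: q & p is T, <>~q is F. ✓
w4: q & p is F, <>~q is T. ✓
w5: q & p is F, <>~q is F. ✗
Satisfying worlds: {w0, w2, w3, w4}.

4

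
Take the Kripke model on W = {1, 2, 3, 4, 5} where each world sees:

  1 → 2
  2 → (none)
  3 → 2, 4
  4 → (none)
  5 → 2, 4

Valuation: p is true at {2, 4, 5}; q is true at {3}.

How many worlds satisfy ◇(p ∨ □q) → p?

3

1: ◇(p ∨ □q) is T, p is F. ✗
2: ◇(p ∨ □q) is F, p is T. ✓
3: ◇(p ∨ □q) is T, p is F. ✗
4: ◇(p ∨ □q) is F, p is T. ✓
5: ◇(p ∨ □q) is T, p is T. ✓
Satisfying worlds: {2, 4, 5}.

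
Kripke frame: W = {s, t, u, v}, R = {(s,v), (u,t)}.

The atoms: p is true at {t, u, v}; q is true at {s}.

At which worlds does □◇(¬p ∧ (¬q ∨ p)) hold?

{t, v}

s: successors {v}; ◇(¬p ∧ (¬q ∨ p)) there: v:F. ✗
t: no successors, so □◇(¬p ∧ (¬q ∨ p)) holds vacuously. ✓
u: successors {t}; ◇(¬p ∧ (¬q ∨ p)) there: t:F. ✗
v: no successors, so □◇(¬p ∧ (¬q ∨ p)) holds vacuously. ✓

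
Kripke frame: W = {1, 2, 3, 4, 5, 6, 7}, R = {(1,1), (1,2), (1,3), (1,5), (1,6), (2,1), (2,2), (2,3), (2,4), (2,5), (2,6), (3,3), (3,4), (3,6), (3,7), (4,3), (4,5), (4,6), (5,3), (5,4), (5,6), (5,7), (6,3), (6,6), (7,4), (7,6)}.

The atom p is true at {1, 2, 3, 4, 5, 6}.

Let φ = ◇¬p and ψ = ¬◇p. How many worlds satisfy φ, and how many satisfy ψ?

2 and 0

For ◇¬p:
1: successors {1, 2, 3, 5, 6}; ¬p there: 1:F, 2:F, 3:F, 5:F, 6:F. ✗
2: successors {1, 2, 3, 4, 5, 6}; ¬p there: 1:F, 2:F, 3:F, 4:F, 5:F, 6:F. ✗
3: successors {3, 4, 6, 7}; ¬p there: 3:F, 4:F, 6:F, 7:T. ✓
4: successors {3, 5, 6}; ¬p there: 3:F, 5:F, 6:F. ✗
5: successors {3, 4, 6, 7}; ¬p there: 3:F, 4:F, 6:F, 7:T. ✓
6: successors {3, 6}; ¬p there: 3:F, 6:F. ✗
7: successors {4, 6}; ¬p there: 4:F, 6:F. ✗
— 2 worlds.
For ¬◇p:
1: ◇p is T. ✗
2: ◇p is T. ✗
3: ◇p is T. ✗
4: ◇p is T. ✗
5: ◇p is T. ✗
6: ◇p is T. ✗
7: ◇p is T. ✗
— 0 worlds.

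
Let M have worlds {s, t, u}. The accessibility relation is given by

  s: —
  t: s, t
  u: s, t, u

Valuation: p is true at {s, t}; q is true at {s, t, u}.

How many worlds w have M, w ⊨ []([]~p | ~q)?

s: no successors, so []([]~p | ~q) holds vacuously. ✓
t: successors {s, t}; []~p | ~q there: s:T, t:F. ✗
u: successors {s, t, u}; []~p | ~q there: s:T, t:F, u:F. ✗
Satisfying worlds: {s}.

1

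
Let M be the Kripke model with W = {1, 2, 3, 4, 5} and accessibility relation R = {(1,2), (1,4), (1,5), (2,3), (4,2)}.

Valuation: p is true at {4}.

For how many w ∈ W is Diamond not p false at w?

1: successors {2, 4, 5}; not p there: 2:T, 4:F, 5:T. ✓
2: successors {3}; not p there: 3:T. ✓
3: no successors, so Diamond not p fails. ✗
4: successors {2}; not p there: 2:T. ✓
5: no successors, so Diamond not p fails. ✗
Satisfying worlds: {1, 2, 4}.
So Diamond not p fails at the other 2 worlds.

2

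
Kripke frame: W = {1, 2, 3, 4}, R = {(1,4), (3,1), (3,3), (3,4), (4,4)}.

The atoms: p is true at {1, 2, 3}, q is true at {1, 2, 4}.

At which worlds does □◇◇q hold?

{1, 2, 3, 4}

1: successors {4}; ◇◇q there: 4:T. ✓
2: no successors, so □◇◇q holds vacuously. ✓
3: successors {1, 3, 4}; ◇◇q there: 1:T, 3:T, 4:T. ✓
4: successors {4}; ◇◇q there: 4:T. ✓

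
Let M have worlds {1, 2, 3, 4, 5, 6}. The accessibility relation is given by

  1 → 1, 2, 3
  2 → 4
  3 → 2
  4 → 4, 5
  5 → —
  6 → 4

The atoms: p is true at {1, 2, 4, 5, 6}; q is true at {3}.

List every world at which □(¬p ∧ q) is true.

{5}

1: successors {1, 2, 3}; ¬p ∧ q there: 1:F, 2:F, 3:T. ✗
2: successors {4}; ¬p ∧ q there: 4:F. ✗
3: successors {2}; ¬p ∧ q there: 2:F. ✗
4: successors {4, 5}; ¬p ∧ q there: 4:F, 5:F. ✗
5: no successors, so □(¬p ∧ q) holds vacuously. ✓
6: successors {4}; ¬p ∧ q there: 4:F. ✗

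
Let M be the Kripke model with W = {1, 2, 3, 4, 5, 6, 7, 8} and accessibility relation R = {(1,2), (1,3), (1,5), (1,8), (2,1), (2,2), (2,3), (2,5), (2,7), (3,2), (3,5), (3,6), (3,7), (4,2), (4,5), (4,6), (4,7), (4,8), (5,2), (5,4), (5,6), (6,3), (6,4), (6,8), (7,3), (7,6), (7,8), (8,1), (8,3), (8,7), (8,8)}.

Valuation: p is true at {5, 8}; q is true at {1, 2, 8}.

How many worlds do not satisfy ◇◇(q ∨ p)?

0

1: successors {2, 3, 5, 8}; ◇(q ∨ p) there: 2:T, 3:T, 5:T, 8:T. ✓
2: successors {1, 2, 3, 5, 7}; ◇(q ∨ p) there: 1:T, 2:T, 3:T, 5:T, 7:T. ✓
3: successors {2, 5, 6, 7}; ◇(q ∨ p) there: 2:T, 5:T, 6:T, 7:T. ✓
4: successors {2, 5, 6, 7, 8}; ◇(q ∨ p) there: 2:T, 5:T, 6:T, 7:T, 8:T. ✓
5: successors {2, 4, 6}; ◇(q ∨ p) there: 2:T, 4:T, 6:T. ✓
6: successors {3, 4, 8}; ◇(q ∨ p) there: 3:T, 4:T, 8:T. ✓
7: successors {3, 6, 8}; ◇(q ∨ p) there: 3:T, 6:T, 8:T. ✓
8: successors {1, 3, 7, 8}; ◇(q ∨ p) there: 1:T, 3:T, 7:T, 8:T. ✓
Satisfying worlds: {1, 2, 3, 4, 5, 6, 7, 8}.
So ◇◇(q ∨ p) fails at the other 0 worlds.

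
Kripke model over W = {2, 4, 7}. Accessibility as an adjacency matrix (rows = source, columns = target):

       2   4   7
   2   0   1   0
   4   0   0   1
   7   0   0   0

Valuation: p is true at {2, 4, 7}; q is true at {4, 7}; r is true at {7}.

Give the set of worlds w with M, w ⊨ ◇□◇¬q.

2: successors {4}; □◇¬q there: 4:F. ✗
4: successors {7}; □◇¬q there: 7:T. ✓
7: no successors, so ◇□◇¬q fails. ✗

{4}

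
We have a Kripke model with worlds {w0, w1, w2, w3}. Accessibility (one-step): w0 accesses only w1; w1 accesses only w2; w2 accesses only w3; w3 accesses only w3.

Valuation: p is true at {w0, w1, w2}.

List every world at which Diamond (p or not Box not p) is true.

{w0, w1}

w0: successors {w1}; p or not Box not p there: w1:T. ✓
w1: successors {w2}; p or not Box not p there: w2:T. ✓
w2: successors {w3}; p or not Box not p there: w3:F. ✗
w3: successors {w3}; p or not Box not p there: w3:F. ✗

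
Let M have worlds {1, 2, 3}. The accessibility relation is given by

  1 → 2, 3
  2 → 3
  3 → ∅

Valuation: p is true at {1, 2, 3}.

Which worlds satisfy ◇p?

1: successors {2, 3}; p there: 2:T, 3:T. ✓
2: successors {3}; p there: 3:T. ✓
3: no successors, so ◇p fails. ✗

{1, 2}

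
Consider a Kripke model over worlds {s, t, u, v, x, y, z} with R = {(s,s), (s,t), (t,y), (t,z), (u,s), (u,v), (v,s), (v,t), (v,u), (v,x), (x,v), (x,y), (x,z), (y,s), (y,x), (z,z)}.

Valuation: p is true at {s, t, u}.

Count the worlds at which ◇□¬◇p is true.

3

s: successors {s, t}; □¬◇p there: s:F, t:F. ✗
t: successors {y, z}; □¬◇p there: y:F, z:T. ✓
u: successors {s, v}; □¬◇p there: s:F, v:F. ✗
v: successors {s, t, u, x}; □¬◇p there: s:F, t:F, u:F, x:F. ✗
x: successors {v, y, z}; □¬◇p there: v:F, y:F, z:T. ✓
y: successors {s, x}; □¬◇p there: s:F, x:F. ✗
z: successors {z}; □¬◇p there: z:T. ✓
Satisfying worlds: {t, x, z}.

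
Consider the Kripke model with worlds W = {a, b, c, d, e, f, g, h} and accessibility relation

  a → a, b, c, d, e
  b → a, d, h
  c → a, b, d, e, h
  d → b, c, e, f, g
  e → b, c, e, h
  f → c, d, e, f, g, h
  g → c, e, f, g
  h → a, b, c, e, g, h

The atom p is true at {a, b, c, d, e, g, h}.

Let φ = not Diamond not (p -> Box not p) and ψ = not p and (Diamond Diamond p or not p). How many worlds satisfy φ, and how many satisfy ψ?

0 and 1

For not Diamond not (p -> Box not p):
a: Diamond not (p -> Box not p) is T. ✗
b: Diamond not (p -> Box not p) is T. ✗
c: Diamond not (p -> Box not p) is T. ✗
d: Diamond not (p -> Box not p) is T. ✗
e: Diamond not (p -> Box not p) is T. ✗
f: Diamond not (p -> Box not p) is T. ✗
g: Diamond not (p -> Box not p) is T. ✗
h: Diamond not (p -> Box not p) is T. ✗
— 0 worlds.
For not p and (Diamond Diamond p or not p):
a: not p is F, Diamond Diamond p or not p is T. ✗
b: not p is F, Diamond Diamond p or not p is T. ✗
c: not p is F, Diamond Diamond p or not p is T. ✗
d: not p is F, Diamond Diamond p or not p is T. ✗
e: not p is F, Diamond Diamond p or not p is T. ✗
f: not p is T, Diamond Diamond p or not p is T. ✓
g: not p is F, Diamond Diamond p or not p is T. ✗
h: not p is F, Diamond Diamond p or not p is T. ✗
— 1 world.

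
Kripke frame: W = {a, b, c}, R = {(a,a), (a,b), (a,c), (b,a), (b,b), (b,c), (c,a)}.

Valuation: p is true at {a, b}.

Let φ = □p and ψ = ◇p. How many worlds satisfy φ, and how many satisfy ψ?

For □p:
a: successors {a, b, c}; p there: a:T, b:T, c:F. ✗
b: successors {a, b, c}; p there: a:T, b:T, c:F. ✗
c: successors {a}; p there: a:T. ✓
— 1 world.
For ◇p:
a: successors {a, b, c}; p there: a:T, b:T, c:F. ✓
b: successors {a, b, c}; p there: a:T, b:T, c:F. ✓
c: successors {a}; p there: a:T. ✓
— 3 worlds.

1 and 3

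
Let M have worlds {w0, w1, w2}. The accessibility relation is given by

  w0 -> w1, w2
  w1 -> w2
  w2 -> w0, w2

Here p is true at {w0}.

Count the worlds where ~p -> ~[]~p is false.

w0: ~p is F, ~[]~p is F. ✓
w1: ~p is T, ~[]~p is F. ✗
w2: ~p is T, ~[]~p is T. ✓
Satisfying worlds: {w0, w2}.
So ~p -> ~[]~p fails at the other 1 world.

1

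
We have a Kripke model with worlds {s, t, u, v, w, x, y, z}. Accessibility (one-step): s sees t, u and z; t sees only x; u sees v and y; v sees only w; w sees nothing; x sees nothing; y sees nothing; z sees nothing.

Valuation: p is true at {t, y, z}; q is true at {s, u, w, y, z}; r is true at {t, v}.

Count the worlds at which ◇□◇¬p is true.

4

s: successors {t, u, z}; □◇¬p there: t:F, u:F, z:T. ✓
t: successors {x}; □◇¬p there: x:T. ✓
u: successors {v, y}; □◇¬p there: v:F, y:T. ✓
v: successors {w}; □◇¬p there: w:T. ✓
w: no successors, so ◇□◇¬p fails. ✗
x: no successors, so ◇□◇¬p fails. ✗
y: no successors, so ◇□◇¬p fails. ✗
z: no successors, so ◇□◇¬p fails. ✗
Satisfying worlds: {s, t, u, v}.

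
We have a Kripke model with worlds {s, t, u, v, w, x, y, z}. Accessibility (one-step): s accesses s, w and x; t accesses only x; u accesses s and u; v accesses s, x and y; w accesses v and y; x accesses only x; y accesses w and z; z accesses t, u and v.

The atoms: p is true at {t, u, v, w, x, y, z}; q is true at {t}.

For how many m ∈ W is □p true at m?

5

s: successors {s, w, x}; p there: s:F, w:T, x:T. ✗
t: successors {x}; p there: x:T. ✓
u: successors {s, u}; p there: s:F, u:T. ✗
v: successors {s, x, y}; p there: s:F, x:T, y:T. ✗
w: successors {v, y}; p there: v:T, y:T. ✓
x: successors {x}; p there: x:T. ✓
y: successors {w, z}; p there: w:T, z:T. ✓
z: successors {t, u, v}; p there: t:T, u:T, v:T. ✓
Satisfying worlds: {t, w, x, y, z}.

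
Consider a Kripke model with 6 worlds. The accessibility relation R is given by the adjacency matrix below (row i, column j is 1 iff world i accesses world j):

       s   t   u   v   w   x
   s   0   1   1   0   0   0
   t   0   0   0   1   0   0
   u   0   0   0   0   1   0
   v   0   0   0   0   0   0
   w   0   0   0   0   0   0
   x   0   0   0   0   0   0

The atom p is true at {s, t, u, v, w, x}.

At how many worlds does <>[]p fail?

s: successors {t, u}; []p there: t:T, u:T. ✓
t: successors {v}; []p there: v:T. ✓
u: successors {w}; []p there: w:T. ✓
v: no successors, so <>[]p fails. ✗
w: no successors, so <>[]p fails. ✗
x: no successors, so <>[]p fails. ✗
Satisfying worlds: {s, t, u}.
So <>[]p fails at the other 3 worlds.

3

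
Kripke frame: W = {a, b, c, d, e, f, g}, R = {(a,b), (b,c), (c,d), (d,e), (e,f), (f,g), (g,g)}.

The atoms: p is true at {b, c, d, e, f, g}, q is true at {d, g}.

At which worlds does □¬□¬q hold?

{b, e, f, g}

a: successors {b}; ¬□¬q there: b:F. ✗
b: successors {c}; ¬□¬q there: c:T. ✓
c: successors {d}; ¬□¬q there: d:F. ✗
d: successors {e}; ¬□¬q there: e:F. ✗
e: successors {f}; ¬□¬q there: f:T. ✓
f: successors {g}; ¬□¬q there: g:T. ✓
g: successors {g}; ¬□¬q there: g:T. ✓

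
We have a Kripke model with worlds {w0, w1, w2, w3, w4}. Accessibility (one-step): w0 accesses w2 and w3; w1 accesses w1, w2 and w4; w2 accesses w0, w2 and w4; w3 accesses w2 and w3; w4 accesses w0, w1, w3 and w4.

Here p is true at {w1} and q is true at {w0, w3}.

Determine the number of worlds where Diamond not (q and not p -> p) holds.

4

w0: successors {w2, w3}; not (q and not p -> p) there: w2:F, w3:T. ✓
w1: successors {w1, w2, w4}; not (q and not p -> p) there: w1:F, w2:F, w4:F. ✗
w2: successors {w0, w2, w4}; not (q and not p -> p) there: w0:T, w2:F, w4:F. ✓
w3: successors {w2, w3}; not (q and not p -> p) there: w2:F, w3:T. ✓
w4: successors {w0, w1, w3, w4}; not (q and not p -> p) there: w0:T, w1:F, w3:T, w4:F. ✓
Satisfying worlds: {w0, w2, w3, w4}.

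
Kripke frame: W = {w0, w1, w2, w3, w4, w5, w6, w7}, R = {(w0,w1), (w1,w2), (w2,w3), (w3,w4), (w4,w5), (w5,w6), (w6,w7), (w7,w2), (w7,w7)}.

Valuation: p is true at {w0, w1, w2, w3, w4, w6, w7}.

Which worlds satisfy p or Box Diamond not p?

w0: p is T, Box Diamond not p is F. ✓
w1: p is T, Box Diamond not p is F. ✓
w2: p is T, Box Diamond not p is F. ✓
w3: p is T, Box Diamond not p is T. ✓
w4: p is T, Box Diamond not p is F. ✓
w5: p is F, Box Diamond not p is F. ✗
w6: p is T, Box Diamond not p is F. ✓
w7: p is T, Box Diamond not p is F. ✓

{w0, w1, w2, w3, w4, w6, w7}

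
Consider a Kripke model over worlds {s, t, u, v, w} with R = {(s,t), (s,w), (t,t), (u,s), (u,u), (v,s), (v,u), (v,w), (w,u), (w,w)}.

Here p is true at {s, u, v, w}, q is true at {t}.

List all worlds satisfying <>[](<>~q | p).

{s, u, v, w}

s: successors {t, w}; [](<>~q | p) there: t:F, w:T. ✓
t: successors {t}; [](<>~q | p) there: t:F. ✗
u: successors {s, u}; [](<>~q | p) there: s:F, u:T. ✓
v: successors {s, u, w}; [](<>~q | p) there: s:F, u:T, w:T. ✓
w: successors {u, w}; [](<>~q | p) there: u:T, w:T. ✓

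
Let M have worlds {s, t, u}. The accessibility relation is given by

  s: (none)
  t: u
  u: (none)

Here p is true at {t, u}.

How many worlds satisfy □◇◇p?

s: no successors, so □◇◇p holds vacuously. ✓
t: successors {u}; ◇◇p there: u:F. ✗
u: no successors, so □◇◇p holds vacuously. ✓
Satisfying worlds: {s, u}.

2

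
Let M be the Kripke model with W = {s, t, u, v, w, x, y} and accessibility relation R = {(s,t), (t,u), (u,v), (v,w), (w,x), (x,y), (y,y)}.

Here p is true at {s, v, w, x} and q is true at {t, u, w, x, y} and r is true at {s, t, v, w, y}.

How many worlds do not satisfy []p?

4

s: successors {t}; p there: t:F. ✗
t: successors {u}; p there: u:F. ✗
u: successors {v}; p there: v:T. ✓
v: successors {w}; p there: w:T. ✓
w: successors {x}; p there: x:T. ✓
x: successors {y}; p there: y:F. ✗
y: successors {y}; p there: y:F. ✗
Satisfying worlds: {u, v, w}.
So []p fails at the other 4 worlds.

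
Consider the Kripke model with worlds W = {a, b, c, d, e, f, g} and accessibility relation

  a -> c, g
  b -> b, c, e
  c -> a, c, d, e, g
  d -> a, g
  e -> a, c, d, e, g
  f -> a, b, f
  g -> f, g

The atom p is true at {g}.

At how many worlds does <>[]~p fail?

4

a: successors {c, g}; []~p there: c:F, g:F. ✗
b: successors {b, c, e}; []~p there: b:T, c:F, e:F. ✓
c: successors {a, c, d, e, g}; []~p there: a:F, c:F, d:F, e:F, g:F. ✗
d: successors {a, g}; []~p there: a:F, g:F. ✗
e: successors {a, c, d, e, g}; []~p there: a:F, c:F, d:F, e:F, g:F. ✗
f: successors {a, b, f}; []~p there: a:F, b:T, f:T. ✓
g: successors {f, g}; []~p there: f:T, g:F. ✓
Satisfying worlds: {b, f, g}.
So <>[]~p fails at the other 4 worlds.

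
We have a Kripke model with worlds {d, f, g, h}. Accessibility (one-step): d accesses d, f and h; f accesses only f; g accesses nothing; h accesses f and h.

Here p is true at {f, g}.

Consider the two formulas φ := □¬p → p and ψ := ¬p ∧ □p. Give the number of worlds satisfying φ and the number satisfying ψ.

4 and 0

For □¬p → p:
d: □¬p is F, p is F. ✓
f: □¬p is F, p is T. ✓
g: □¬p is T, p is T. ✓
h: □¬p is F, p is F. ✓
— 4 worlds.
For ¬p ∧ □p:
d: ¬p is T, □p is F. ✗
f: ¬p is F, □p is T. ✗
g: ¬p is F, □p is T. ✗
h: ¬p is T, □p is F. ✗
— 0 worlds.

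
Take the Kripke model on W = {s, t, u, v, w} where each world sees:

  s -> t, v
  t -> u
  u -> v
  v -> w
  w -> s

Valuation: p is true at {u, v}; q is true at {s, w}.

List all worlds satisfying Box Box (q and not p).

s: successors {t, v}; Box (q and not p) there: t:F, v:T. ✗
t: successors {u}; Box (q and not p) there: u:F. ✗
u: successors {v}; Box (q and not p) there: v:T. ✓
v: successors {w}; Box (q and not p) there: w:T. ✓
w: successors {s}; Box (q and not p) there: s:F. ✗

{u, v}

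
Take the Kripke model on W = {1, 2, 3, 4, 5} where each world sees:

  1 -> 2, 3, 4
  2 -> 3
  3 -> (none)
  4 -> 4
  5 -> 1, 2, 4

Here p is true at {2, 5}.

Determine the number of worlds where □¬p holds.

1: successors {2, 3, 4}; ¬p there: 2:F, 3:T, 4:T. ✗
2: successors {3}; ¬p there: 3:T. ✓
3: no successors, so □¬p holds vacuously. ✓
4: successors {4}; ¬p there: 4:T. ✓
5: successors {1, 2, 4}; ¬p there: 1:T, 2:F, 4:T. ✗
Satisfying worlds: {2, 3, 4}.

3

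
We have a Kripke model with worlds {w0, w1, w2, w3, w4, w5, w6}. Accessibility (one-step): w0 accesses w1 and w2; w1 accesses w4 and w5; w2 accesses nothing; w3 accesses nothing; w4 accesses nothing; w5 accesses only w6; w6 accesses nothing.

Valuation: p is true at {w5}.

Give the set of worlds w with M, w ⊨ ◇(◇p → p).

w0: successors {w1, w2}; ◇p → p there: w1:F, w2:T. ✓
w1: successors {w4, w5}; ◇p → p there: w4:T, w5:T. ✓
w2: no successors, so ◇(◇p → p) fails. ✗
w3: no successors, so ◇(◇p → p) fails. ✗
w4: no successors, so ◇(◇p → p) fails. ✗
w5: successors {w6}; ◇p → p there: w6:T. ✓
w6: no successors, so ◇(◇p → p) fails. ✗

{w0, w1, w5}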